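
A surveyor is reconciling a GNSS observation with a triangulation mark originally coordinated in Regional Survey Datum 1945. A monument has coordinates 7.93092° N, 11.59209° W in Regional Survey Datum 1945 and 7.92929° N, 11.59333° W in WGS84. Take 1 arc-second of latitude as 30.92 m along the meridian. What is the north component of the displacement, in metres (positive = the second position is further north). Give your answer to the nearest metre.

ΔN = -181 m

Δφ = 7.92929° − 7.93092° = -0.00163°; Δλ = -11.59333° − -11.59209° = -0.00124°.
1° of latitude = 3600 × 30.92 = 111312 m.
ΔN = Δφ × 111312 = -181.4 m; ΔE = Δλ × 111312 × cos(7.93092°) = -0.00124 × 111312 × 0.990435 = -136.7 m.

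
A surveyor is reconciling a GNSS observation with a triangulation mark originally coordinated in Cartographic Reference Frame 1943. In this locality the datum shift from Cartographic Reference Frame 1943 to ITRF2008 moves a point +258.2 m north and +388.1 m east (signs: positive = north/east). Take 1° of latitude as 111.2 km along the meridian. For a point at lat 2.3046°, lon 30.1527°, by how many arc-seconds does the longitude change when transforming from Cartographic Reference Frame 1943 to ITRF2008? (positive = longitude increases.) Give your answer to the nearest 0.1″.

At latitude 2.3046°, cos φ = 0.999191.
1° of longitude at this latitude = 111.2 × cos φ = 111.11 km, so Δλ = 388.1 / 111110.1 = 0.0034929° = 12.575″.

Δλ = 12.6″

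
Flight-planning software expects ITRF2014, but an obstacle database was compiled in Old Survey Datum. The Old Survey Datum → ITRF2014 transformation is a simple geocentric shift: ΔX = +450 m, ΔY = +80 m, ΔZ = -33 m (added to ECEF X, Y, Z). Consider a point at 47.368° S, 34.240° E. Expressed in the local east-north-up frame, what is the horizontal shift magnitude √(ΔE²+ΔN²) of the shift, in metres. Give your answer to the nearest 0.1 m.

The local east axis at (φ, λ) is (−sin λ, cos λ, 0), so ΔE = −sin(34.240°)·450 + cos(34.240°)·80 = -187.06 m.
The local north axis is (−sin φ cos λ, −sin φ sin λ, cos φ), giving ΔN = 273.694 + 33.117 − 22.350 = 284.46 m.
Horizontal magnitude = √(ΔE² + ΔN²) = √((-187.06)² + 284.46²) = 340.46 m.

340.5 m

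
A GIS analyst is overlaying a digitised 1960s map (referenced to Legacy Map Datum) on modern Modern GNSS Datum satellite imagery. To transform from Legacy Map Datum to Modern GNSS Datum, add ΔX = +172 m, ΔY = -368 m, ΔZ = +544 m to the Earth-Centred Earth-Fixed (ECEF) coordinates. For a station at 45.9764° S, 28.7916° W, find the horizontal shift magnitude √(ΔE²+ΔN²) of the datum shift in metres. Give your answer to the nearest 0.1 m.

The local east axis at (φ, λ) is (−sin λ, cos λ, 0), so ΔE = −sin(-28.7916°)·172 + cos(-28.7916°)·(-368) = -239.67 m.
The local north axis is (−sin φ cos λ, −sin φ sin λ, cos φ), giving ΔN = 108.388 + 127.444 + 378.055 = 613.89 m.
Horizontal magnitude = √(ΔE² + ΔN²) = √((-239.67)² + 613.89²) = 659.01 m.

659.0 m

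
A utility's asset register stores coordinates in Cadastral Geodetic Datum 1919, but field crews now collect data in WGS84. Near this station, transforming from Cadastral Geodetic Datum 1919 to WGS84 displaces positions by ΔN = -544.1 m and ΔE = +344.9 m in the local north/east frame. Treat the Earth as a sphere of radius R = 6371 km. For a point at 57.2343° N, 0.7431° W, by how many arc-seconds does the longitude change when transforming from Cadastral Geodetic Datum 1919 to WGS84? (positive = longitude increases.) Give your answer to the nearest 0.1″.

Δλ = 20.6″

At latitude 57.2343°, cos φ = 0.541205.
One radian of longitude at latitude φ spans R cos φ, so Δλ = ΔE / (R cos φ) = 344.9 / (6371000 × 0.541205) = 1.0003e-04 rad = 20.632″.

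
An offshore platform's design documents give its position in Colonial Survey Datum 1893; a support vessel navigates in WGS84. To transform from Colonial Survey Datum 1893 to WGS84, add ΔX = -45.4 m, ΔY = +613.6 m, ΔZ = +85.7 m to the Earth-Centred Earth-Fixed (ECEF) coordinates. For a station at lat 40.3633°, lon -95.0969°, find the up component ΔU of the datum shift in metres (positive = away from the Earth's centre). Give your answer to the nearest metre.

ΔU = -407 m

At φ = 40.3633°, λ = -95.0969°: sin φ = 0.647632, cos φ = 0.761953, sin λ = -0.996046, cos λ = -0.088840.
ΔU = cos φ cos λ·ΔX + cos φ sin λ·ΔY + sin φ·ΔZ = (0.761953)(-0.088840)(-45.4) + (0.761953)(-0.996046)(613.6) + (0.647632)(85.7) = -407.11 m.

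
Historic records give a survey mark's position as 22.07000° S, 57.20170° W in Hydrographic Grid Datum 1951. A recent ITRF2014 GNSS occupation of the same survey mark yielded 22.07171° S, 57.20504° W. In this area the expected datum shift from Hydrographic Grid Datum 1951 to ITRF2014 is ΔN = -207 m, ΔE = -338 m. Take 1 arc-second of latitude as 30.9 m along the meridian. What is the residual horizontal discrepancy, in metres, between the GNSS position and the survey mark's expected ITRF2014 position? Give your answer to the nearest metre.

18 m

Observed coordinate differences: Δφ = -0.00171°, Δλ = -0.00334°.
Converting to metres (1° lat = 111240 m, cos φ = 0.926725): observed ΔN = -190.2 m, observed ΔE = -344.3 m.
Subtracting the expected shift leaves a residual of -190.2 − (-207) = 16.8 m north and -344.3 − (-338) = -6.3 m east.
Residual distance = √(16.8² + (-6.3)²) = 17.9 m.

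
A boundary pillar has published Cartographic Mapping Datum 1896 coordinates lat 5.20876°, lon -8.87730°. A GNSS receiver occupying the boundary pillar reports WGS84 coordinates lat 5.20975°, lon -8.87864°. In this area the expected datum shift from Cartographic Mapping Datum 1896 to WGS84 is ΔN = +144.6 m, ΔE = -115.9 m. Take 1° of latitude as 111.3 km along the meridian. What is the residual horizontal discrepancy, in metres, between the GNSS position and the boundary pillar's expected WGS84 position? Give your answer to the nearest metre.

47 m

Observed coordinate differences: Δφ = +0.00099°, Δλ = -0.00134°.
Converting to metres (1° lat = 111300 m, cos φ = 0.995871): observed ΔN = 110.2 m, observed ΔE = -148.5 m.
Subtracting the expected shift leaves a residual of 110.2 − (144.6) = -34.4 m north and -148.5 − (-115.9) = -32.6 m east.
Residual distance = √((-34.4)² + (-32.6)²) = 47.4 m.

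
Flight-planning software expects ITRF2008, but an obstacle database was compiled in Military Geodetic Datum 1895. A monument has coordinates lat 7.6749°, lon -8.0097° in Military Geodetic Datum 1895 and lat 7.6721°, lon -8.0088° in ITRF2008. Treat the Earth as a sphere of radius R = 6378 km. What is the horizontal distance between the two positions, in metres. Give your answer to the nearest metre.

Δφ = 7.6721° − 7.6749° = -0.0028°; Δλ = -8.0088° − -8.0097° = +0.0009°.
1° along a meridian = πR/180 = 111317 m.
ΔN = Δφ × 111317 = -311.7 m; ΔE = Δλ × 111317 × cos(7.6749°) = +0.0009 × 111317 × 0.991042 = 99.3 m.
Distance = √(ΔE² + ΔN²) = √(99.3² + (-311.7)²) = 327.1 m.

327 m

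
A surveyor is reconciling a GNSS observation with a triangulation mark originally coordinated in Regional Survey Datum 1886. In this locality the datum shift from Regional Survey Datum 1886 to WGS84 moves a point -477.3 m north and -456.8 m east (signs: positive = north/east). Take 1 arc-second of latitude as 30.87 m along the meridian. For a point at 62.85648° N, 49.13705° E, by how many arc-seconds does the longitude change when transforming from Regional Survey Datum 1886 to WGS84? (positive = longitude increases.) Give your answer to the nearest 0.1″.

Δλ = -32.4″

At latitude 62.85648°, cos φ = 0.456221.
1″ of longitude at this latitude = 30.87 × cos φ = 14.0835 m, so Δλ = -456.8 / 14.0835 = -32.435″.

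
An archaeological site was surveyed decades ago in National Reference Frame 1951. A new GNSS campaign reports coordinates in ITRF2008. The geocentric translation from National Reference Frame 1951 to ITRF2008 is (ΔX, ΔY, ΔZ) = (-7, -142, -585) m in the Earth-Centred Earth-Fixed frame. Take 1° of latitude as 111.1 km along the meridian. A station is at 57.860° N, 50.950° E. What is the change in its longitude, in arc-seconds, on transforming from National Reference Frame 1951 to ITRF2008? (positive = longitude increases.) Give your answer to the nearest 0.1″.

Δλ = -5.1″

sin φ = 0.846751, cos φ = 0.531990, sin λ = 0.776596, cos λ = 0.629998.
East component: ΔE = −sin λ·ΔX + cos λ·ΔY = −(0.776596)(-7) + (0.629998)(-142) = -84.02 m.
1° of latitude spans 111100 m; at latitude φ, 1° of longitude spans that × cos φ = 59104.1 m, so Δλ = -84.02 / 59104.1 × 3600 = -5.118″.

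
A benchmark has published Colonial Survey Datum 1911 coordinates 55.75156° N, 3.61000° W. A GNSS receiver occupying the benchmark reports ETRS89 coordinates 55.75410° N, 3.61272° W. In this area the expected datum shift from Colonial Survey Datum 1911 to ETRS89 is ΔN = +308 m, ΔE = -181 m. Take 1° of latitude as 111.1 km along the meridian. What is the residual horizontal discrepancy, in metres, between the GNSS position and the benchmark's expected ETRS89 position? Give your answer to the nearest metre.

Observed coordinate differences: Δφ = +0.00254°, Δλ = -0.00272°.
Converting to metres (1° lat = 111100 m, cos φ = 0.562782): observed ΔN = 282.2 m, observed ΔE = -170.1 m.
Subtracting the expected shift leaves a residual of 282.2 − (308) = -25.8 m north and -170.1 − (-181) = 10.9 m east.
Residual distance = √((-25.8)² + 10.9²) = 28.0 m.

28 m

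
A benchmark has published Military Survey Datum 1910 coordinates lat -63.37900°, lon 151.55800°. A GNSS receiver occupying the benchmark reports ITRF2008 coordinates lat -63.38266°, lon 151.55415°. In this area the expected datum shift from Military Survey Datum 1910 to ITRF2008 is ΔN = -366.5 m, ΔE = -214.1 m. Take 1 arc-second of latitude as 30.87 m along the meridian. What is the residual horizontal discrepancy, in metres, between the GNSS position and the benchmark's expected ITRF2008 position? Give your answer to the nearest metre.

Observed coordinate differences: Δφ = -0.00366°, Δλ = -0.00385°.
Converting to metres (1° lat = 111132 m, cos φ = 0.448087): observed ΔN = -406.7 m, observed ΔE = -191.7 m.
Subtracting the expected shift leaves a residual of -406.7 − (-366.5) = -40.2 m north and -191.7 − (-214.1) = 22.4 m east.
Residual distance = √((-40.2)² + 22.4²) = 46.0 m.

46 m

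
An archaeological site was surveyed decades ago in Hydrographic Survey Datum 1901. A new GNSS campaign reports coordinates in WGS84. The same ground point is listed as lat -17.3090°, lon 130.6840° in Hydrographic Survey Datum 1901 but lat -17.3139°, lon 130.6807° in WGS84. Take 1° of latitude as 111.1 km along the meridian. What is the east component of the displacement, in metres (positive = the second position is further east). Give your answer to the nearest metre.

Δφ = -17.3139° − -17.3090° = -0.0049°; Δλ = 130.6807° − 130.6840° = -0.0033°.
ΔN = Δφ × 111100 = -544.4 m; ΔE = Δλ × 111100 × cos(-17.3090°) = -0.0033 × 111100 × 0.954714 = -350.0 m.

ΔE = -350 m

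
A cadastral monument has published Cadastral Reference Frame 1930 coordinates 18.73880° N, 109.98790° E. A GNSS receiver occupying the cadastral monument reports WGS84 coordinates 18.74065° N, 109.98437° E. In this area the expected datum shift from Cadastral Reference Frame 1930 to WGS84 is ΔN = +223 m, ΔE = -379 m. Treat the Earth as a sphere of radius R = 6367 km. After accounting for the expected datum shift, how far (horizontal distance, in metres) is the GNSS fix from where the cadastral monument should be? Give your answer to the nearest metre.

Observed coordinate differences: Δφ = +0.00185°, Δλ = -0.00353°.
Converting to metres (1° lat = 111125 m, cos φ = 0.946993): observed ΔN = 205.6 m, observed ΔE = -371.5 m.
Subtracting the expected shift leaves a residual of 205.6 − (223) = -17.4 m north and -371.5 − (-379) = 7.5 m east.
Residual distance = √((-17.4)² + 7.5²) = 19.0 m.

19 m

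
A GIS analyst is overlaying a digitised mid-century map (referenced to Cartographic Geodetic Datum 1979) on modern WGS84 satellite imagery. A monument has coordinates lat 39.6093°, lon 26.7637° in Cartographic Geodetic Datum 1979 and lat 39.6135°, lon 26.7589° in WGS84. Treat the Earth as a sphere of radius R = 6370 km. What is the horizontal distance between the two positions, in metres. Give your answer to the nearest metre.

Δφ = 39.6135° − 39.6093° = +0.0042°; Δλ = 26.7589° − 26.7637° = -0.0048°.
1° along a meridian = πR/180 = 111177 m.
ΔN = Δφ × 111177 = 466.9 m; ΔE = Δλ × 111177 × cos(39.6093°) = -0.0048 × 111177 × 0.770410 = -411.1 m.
Distance = √(ΔE² + ΔN²) = √((-411.1)² + 466.9²) = 622.1 m.

622 m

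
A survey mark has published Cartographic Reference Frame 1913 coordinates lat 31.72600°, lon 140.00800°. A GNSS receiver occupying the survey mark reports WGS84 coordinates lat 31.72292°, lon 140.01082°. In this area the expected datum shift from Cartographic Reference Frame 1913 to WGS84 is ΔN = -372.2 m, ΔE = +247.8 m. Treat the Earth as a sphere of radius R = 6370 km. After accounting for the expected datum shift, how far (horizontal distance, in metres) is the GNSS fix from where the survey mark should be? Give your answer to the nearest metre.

35 m

Observed coordinate differences: Δφ = -0.00308°, Δλ = +0.00282°.
Converting to metres (1° lat = 111177 m, cos φ = 0.850573): observed ΔN = -342.4 m, observed ΔE = 266.7 m.
Subtracting the expected shift leaves a residual of -342.4 − (-372.2) = 29.8 m north and 266.7 − (247.8) = 18.9 m east.
Residual distance = √(29.8² + 18.9²) = 35.3 m.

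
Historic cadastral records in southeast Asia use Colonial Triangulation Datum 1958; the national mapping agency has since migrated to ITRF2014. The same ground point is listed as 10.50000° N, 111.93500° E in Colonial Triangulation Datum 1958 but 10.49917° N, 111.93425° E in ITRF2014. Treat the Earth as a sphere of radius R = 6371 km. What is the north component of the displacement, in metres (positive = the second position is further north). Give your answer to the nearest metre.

Δφ = 10.49917° − 10.50000° = -0.00083°; Δλ = 111.93425° − 111.93500° = -0.00075°.
1° along a meridian = πR/180 = 111195 m.
ΔN = Δφ × 111195 = -92.3 m; ΔE = Δλ × 111195 × cos(10.50000°) = -0.00075 × 111195 × 0.983255 = -82.0 m.

ΔN = -92 m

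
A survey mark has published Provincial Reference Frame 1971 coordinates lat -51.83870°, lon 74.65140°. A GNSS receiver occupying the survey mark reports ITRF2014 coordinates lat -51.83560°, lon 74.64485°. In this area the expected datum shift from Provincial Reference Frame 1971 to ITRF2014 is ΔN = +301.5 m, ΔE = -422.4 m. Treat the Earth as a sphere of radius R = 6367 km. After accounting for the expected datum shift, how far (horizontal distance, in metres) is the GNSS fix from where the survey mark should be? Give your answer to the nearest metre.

51 m

Observed coordinate differences: Δφ = +0.00310°, Δλ = -0.00655°.
Converting to metres (1° lat = 111125 m, cos φ = 0.617877): observed ΔN = 344.5 m, observed ΔE = -449.7 m.
Subtracting the expected shift leaves a residual of 344.5 − (301.5) = 43.0 m north and -449.7 − (-422.4) = -27.3 m east.
Residual distance = √(43.0² + (-27.3)²) = 50.9 m.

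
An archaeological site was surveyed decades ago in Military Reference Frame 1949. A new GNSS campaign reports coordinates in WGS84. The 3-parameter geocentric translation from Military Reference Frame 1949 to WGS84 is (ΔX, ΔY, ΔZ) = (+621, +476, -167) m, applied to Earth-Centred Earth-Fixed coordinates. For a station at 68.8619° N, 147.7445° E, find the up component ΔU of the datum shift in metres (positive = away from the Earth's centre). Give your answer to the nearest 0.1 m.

ΔU = -253.5 m

The local up (radial) axis is (cos φ cos λ, cos φ sin λ, sin φ), giving ΔU = -189.384 + 91.611 − 155.763 = -253.54 m.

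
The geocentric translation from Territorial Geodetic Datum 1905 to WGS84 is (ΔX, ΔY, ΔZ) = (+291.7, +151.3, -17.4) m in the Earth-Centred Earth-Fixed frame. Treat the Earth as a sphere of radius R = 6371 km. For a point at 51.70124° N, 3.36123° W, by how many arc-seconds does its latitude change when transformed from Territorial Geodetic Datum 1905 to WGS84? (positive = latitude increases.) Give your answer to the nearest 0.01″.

Δφ = -7.52″

sin φ = 0.784790, cos φ = 0.619762, sin λ = -0.058631, cos λ = 0.998280.
North component: ΔN = −sin φ cos λ·ΔX − sin φ sin λ·ΔY + cos φ·ΔZ = −(0.784790)(0.998280)(291.7) − (0.784790)(-0.058631)(151.3) + (0.619762)(-17.4) = -232.35 m.
1° of latitude spans πR/180 = 111195 m, so Δφ = -232.35 / 111195 × 3600 = -7.523″.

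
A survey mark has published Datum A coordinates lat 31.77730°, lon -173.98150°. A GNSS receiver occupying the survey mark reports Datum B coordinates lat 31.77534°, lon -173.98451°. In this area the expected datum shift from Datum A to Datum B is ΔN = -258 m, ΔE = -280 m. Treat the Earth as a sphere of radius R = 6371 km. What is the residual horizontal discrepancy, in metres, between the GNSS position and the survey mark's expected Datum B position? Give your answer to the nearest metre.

40 m

Observed coordinate differences: Δφ = -0.00196°, Δλ = -0.00301°.
Converting to metres (1° lat = 111195 m, cos φ = 0.850101): observed ΔN = -217.9 m, observed ΔE = -284.5 m.
Subtracting the expected shift leaves a residual of -217.9 − (-258) = 40.1 m north and -284.5 − (-280) = -4.5 m east.
Residual distance = √(40.1² + (-4.5)²) = 40.3 m.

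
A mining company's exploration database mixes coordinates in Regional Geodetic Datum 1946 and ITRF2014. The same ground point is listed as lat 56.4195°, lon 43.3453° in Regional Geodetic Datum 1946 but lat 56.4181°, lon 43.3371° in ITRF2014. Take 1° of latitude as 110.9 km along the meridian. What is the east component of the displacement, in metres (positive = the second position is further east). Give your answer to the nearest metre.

Δφ = 56.4181° − 56.4195° = -0.0014°; Δλ = 43.3371° − 43.3453° = -0.0082°.
ΔN = Δφ × 110900 = -155.3 m; ΔE = Δλ × 110900 × cos(56.4195°) = -0.0082 × 110900 × 0.553108 = -503.0 m.

ΔE = -503 m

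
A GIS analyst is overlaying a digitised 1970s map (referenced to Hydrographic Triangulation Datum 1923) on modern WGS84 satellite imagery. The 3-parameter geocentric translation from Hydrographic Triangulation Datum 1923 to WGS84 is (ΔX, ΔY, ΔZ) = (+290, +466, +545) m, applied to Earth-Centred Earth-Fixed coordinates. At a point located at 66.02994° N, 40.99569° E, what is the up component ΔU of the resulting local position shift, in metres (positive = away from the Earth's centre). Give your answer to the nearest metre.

ΔU = 711 m

The local up (radial) axis is (cos φ cos λ, cos φ sin λ, sin φ), giving ΔU = 88.922 + 124.192 + 497.998 = 711.11 m.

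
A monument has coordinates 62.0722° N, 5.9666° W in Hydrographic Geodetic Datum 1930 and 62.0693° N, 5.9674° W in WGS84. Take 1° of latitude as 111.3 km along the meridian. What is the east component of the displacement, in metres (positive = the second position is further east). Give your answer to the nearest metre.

Δφ = 62.0693° − 62.0722° = -0.0029°; Δλ = -5.9674° − -5.9666° = -0.0008°.
ΔN = Δφ × 111300 = -322.8 m; ΔE = Δλ × 111300 × cos(62.0722°) = -0.0008 × 111300 × 0.468359 = -41.7 m.

ΔE = -42 m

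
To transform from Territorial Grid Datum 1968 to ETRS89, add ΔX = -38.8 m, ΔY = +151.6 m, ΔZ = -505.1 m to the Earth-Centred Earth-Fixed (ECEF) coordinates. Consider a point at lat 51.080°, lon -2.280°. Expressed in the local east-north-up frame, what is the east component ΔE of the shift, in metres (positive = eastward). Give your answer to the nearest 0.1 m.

At φ = 51.080°, λ = -2.280°: sin φ = 0.778024, cos φ = 0.628235, sin λ = -0.039783, cos λ = 0.999208.
ΔE = −sin λ·ΔX + cos λ·ΔY = −(-0.039783)·(-38.8) + (0.999208)·(151.6) = 149.94 m.

ΔE = 149.9 m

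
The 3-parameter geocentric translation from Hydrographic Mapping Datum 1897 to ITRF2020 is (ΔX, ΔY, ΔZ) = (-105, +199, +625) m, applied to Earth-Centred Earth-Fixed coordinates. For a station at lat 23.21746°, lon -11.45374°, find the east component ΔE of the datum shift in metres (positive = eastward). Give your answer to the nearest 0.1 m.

ΔE = 174.2 m

The local east axis at (φ, λ) is (−sin λ, cos λ, 0), so ΔE = −sin(-11.45374°)·(-105) + cos(-11.45374°)·199 = 174.19 m.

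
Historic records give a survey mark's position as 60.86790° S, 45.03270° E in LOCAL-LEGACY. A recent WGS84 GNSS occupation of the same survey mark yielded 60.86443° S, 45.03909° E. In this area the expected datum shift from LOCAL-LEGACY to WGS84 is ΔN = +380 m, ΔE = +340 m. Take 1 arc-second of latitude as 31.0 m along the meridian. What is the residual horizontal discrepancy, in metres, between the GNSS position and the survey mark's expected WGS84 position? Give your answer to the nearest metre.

Observed coordinate differences: Δφ = +0.00347°, Δλ = +0.00639°.
Converting to metres (1° lat = 111600 m, cos φ = 0.486825): observed ΔN = 387.3 m, observed ΔE = 347.2 m.
Subtracting the expected shift leaves a residual of 387.3 − (380) = 7.3 m north and 347.2 − (340) = 7.2 m east.
Residual distance = √(7.3² + 7.2²) = 10.2 m.

10 m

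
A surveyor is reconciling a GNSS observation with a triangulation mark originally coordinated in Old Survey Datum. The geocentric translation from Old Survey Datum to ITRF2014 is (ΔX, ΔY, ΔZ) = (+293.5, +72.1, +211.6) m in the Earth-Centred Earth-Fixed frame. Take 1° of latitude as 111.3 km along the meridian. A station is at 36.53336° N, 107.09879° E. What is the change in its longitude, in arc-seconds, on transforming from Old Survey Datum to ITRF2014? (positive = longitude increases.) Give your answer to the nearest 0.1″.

Δλ = -12.1″

sin φ = 0.595291, cos φ = 0.803510, sin λ = 0.955799, cos λ = -0.294020.
East component: ΔE = −sin λ·ΔX + cos λ·ΔY = −(0.955799)(293.5) + (-0.294020)(72.1) = -301.73 m.
1° of latitude spans 111300 m; at latitude φ, 1° of longitude spans that × cos φ = 89430.7 m, so Δλ = -301.73 / 89430.7 × 3600 = -12.146″.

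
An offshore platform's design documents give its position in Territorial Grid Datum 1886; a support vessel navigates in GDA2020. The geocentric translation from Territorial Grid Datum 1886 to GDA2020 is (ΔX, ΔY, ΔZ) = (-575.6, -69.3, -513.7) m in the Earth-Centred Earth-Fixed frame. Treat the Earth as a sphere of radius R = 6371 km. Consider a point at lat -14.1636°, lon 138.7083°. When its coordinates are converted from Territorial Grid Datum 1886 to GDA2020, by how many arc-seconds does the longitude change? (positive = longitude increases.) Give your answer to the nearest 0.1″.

Δλ = 14.4″

sin φ = -0.244691, cos φ = 0.969601, sin λ = 0.659893, cos λ = -0.751360.
East component: ΔE = −sin λ·ΔX + cos λ·ΔY = −(0.659893)(-575.6) + (-0.751360)(-69.3) = 431.90 m.
1° of latitude spans πR/180 = 111195 m; at latitude φ, 1° of longitude spans that × cos φ = 107814.7 m, so Δλ = 431.90 / 107814.7 × 3600 = 14.422″.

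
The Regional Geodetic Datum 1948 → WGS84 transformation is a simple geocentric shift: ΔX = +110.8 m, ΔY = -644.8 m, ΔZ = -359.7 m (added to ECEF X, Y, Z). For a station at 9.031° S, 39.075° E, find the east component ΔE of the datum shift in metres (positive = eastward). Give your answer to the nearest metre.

At φ = -9.031°, λ = 39.075°: sin φ = -0.156969, cos φ = 0.987604, sin λ = 0.630337, cos λ = 0.776322.
ΔE = −sin λ·ΔX + cos λ·ΔY = −(0.630337)·(110.8) + (0.776322)·(-644.8) = -570.41 m.

ΔE = -570 m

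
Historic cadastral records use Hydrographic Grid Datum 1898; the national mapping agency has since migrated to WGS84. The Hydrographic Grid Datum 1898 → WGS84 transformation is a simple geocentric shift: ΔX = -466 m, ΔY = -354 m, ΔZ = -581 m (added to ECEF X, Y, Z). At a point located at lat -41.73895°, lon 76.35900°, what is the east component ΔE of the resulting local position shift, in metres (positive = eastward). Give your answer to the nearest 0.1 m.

The local east axis at (φ, λ) is (−sin λ, cos λ, 0), so ΔE = −sin(76.35900°)·(-466) + cos(76.35900°)·(-354) = 369.37 m.

ΔE = 369.4 m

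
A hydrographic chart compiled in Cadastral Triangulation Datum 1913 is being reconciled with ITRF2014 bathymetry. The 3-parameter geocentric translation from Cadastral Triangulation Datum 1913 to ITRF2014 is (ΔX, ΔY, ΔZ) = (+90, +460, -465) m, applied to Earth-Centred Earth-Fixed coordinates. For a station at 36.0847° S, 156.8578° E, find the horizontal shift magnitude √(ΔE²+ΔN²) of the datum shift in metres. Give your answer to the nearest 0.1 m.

The local east axis at (φ, λ) is (−sin λ, cos λ, 0), so ΔE = −sin(156.8578°)·90 + cos(156.8578°)·460 = -458.36 m.
The local north axis is (−sin φ cos λ, −sin φ sin λ, cos φ), giving ΔN = -48.743 + 106.480 − 375.788 = -318.05 m.
Horizontal magnitude = √(ΔE² + ΔN²) = √((-458.36)² + (-318.05)²) = 557.90 m.

557.9 m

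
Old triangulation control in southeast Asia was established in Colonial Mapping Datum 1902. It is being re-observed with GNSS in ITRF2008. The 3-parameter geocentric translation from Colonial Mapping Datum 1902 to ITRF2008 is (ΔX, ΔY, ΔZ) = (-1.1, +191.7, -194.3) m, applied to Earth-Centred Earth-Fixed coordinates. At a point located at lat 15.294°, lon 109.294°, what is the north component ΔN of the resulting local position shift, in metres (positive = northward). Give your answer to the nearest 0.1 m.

ΔN = -235.2 m

At φ = 15.294°, λ = 109.294°: sin φ = 0.263772, cos φ = 0.964585, sin λ = 0.943836, cos λ = -0.330416.
ΔN = −sin φ cos λ·ΔX − sin φ sin λ·ΔY + cos φ·ΔZ = −(0.263772)(-0.330416)(-1.1) − (0.263772)(0.943836)(191.7) + (0.964585)(-194.3) = -235.24 m.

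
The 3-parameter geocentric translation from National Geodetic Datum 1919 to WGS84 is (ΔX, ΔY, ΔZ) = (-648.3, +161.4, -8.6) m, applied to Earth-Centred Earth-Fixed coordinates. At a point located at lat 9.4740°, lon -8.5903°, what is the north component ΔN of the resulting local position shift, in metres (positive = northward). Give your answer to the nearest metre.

ΔN = 101 m

The local north axis is (−sin φ cos λ, −sin φ sin λ, cos φ), giving ΔN = 105.513 + 3.968 − 8.483 = 101.00 m.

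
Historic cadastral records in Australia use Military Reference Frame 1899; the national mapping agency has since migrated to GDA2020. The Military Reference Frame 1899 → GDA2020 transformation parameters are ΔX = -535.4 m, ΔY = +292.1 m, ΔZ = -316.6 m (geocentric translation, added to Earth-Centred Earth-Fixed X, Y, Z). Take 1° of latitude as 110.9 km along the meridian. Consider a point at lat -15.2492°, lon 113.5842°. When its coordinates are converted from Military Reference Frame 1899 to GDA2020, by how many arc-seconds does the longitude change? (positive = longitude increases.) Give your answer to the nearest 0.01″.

sin φ = -0.263018, cos φ = 0.964791, sin λ = 0.916473, cos λ = -0.400096.
East component: ΔE = −sin λ·ΔX + cos λ·ΔY = −(0.916473)(-535.4) + (-0.400096)(292.1) = 373.81 m.
1° of latitude spans 110900 m; at latitude φ, 1° of longitude spans that × cos φ = 106995.3 m, so Δλ = 373.81 / 106995.3 × 3600 = 12.577″.

Δλ = 12.58″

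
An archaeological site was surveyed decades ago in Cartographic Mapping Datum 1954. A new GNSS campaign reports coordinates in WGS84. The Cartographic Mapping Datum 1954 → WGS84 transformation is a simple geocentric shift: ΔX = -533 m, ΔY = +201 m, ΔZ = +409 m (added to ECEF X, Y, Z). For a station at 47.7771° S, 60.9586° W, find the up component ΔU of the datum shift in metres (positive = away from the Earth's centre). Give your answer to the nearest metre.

ΔU = -595 m

At φ = -47.7771°, λ = -60.9586°: sin φ = -0.740536, cos φ = 0.672017, sin λ = -0.874269, cos λ = 0.485441.
ΔU = cos φ cos λ·ΔX + cos φ sin λ·ΔY + sin φ·ΔZ = (0.672017)(0.485441)(-533) + (0.672017)(-0.874269)(201) + (-0.740536)(409) = -594.85 m.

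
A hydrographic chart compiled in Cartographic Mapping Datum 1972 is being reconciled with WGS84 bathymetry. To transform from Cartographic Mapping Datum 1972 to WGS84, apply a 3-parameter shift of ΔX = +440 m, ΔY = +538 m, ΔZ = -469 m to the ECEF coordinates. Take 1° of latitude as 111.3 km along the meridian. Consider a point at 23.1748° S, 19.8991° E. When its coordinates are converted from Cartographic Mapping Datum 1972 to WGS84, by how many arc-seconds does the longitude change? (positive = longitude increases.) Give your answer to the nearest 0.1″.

sin φ = -0.393538, cos φ = 0.919309, sin λ = 0.340365, cos λ = 0.940293.
East component: ΔE = −sin λ·ΔX + cos λ·ΔY = −(0.340365)(440) + (0.940293)(538) = 356.12 m.
1° of latitude spans 111300 m; at latitude φ, 1° of longitude spans that × cos φ = 102319.0 m, so Δλ = 356.12 / 102319.0 × 3600 = 12.530″.

Δλ = 12.5″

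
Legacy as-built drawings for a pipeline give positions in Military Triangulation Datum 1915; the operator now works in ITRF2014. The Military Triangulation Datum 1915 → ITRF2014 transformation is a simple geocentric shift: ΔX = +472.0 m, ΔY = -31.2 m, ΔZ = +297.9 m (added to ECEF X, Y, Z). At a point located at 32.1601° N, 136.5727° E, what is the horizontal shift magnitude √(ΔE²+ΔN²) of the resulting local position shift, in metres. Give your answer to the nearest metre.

At φ = 32.1601°, λ = 136.5727°: sin φ = 0.532287, cos φ = 0.846564, sin λ = 0.687434, cos λ = -0.726247.
ΔE = −sin λ·ΔX + cos λ·ΔY = −(0.687434)·(472.0) + (-0.726247)·(-31.2) = -301.81 m.
ΔN = −sin φ cos λ·ΔX − sin φ sin λ·ΔY + cos φ·ΔZ = −(0.532287)(-0.726247)(472.0) − (0.532287)(0.687434)(-31.2) + (0.846564)(297.9) = 446.07 m.
Horizontal magnitude = √(ΔE² + ΔN²) = √((-301.81)² + 446.07²) = 538.58 m.

539 m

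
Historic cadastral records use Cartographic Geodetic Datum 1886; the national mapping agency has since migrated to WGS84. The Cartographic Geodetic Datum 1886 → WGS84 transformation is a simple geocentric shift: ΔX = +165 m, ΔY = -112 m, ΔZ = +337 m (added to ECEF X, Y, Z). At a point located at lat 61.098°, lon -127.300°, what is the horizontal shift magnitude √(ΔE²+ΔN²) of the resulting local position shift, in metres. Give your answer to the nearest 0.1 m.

At φ = 61.098°, λ = -127.300°: sin φ = 0.875448, cos φ = 0.483313, sin λ = -0.795473, cos λ = -0.605988.
ΔE = −sin λ·ΔX + cos λ·ΔY = −(-0.795473)·(165) + (-0.605988)·(-112) = 199.12 m.
ΔN = −sin φ cos λ·ΔX − sin φ sin λ·ΔY + cos φ·ΔZ = −(0.875448)(-0.605988)(165) − (0.875448)(-0.795473)(-112) + (0.483313)(337) = 172.41 m.
Horizontal magnitude = √(ΔE² + ΔN²) = √(199.12² + 172.41²) = 263.40 m.

263.4 m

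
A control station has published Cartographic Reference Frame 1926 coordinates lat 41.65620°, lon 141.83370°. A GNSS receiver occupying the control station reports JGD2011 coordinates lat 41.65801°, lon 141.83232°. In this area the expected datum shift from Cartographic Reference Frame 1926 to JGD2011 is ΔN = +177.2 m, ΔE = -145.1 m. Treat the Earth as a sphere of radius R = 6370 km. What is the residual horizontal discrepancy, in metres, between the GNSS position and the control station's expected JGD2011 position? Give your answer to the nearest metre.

Observed coordinate differences: Δφ = +0.00181°, Δλ = -0.00138°.
Converting to metres (1° lat = 111177 m, cos φ = 0.747147): observed ΔN = 201.2 m, observed ΔE = -114.6 m.
Subtracting the expected shift leaves a residual of 201.2 − (177.2) = 24.0 m north and -114.6 − (-145.1) = 30.5 m east.
Residual distance = √(24.0² + 30.5²) = 38.8 m.

39 m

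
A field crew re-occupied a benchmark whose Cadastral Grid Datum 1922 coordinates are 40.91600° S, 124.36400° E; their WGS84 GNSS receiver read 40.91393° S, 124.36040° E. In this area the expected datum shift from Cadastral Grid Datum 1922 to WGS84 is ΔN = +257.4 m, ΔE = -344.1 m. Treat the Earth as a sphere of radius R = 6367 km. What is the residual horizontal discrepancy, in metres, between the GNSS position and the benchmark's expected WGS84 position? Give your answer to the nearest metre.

Observed coordinate differences: Δφ = +0.00207°, Δλ = -0.00360°.
Converting to metres (1° lat = 111125 m, cos φ = 0.755671): observed ΔN = 230.0 m, observed ΔE = -302.3 m.
Subtracting the expected shift leaves a residual of 230.0 − (257.4) = -27.4 m north and -302.3 − (-344.1) = 41.8 m east.
Residual distance = √((-27.4)² + 41.8²) = 50.0 m.

50 m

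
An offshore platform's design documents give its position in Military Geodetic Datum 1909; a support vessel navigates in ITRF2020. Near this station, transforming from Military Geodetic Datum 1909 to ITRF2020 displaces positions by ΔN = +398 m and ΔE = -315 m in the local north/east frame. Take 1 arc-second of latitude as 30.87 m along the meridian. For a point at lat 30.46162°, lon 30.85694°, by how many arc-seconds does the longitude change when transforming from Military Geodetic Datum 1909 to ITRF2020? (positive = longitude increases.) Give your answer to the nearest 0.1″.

At latitude 30.46162°, cos φ = 0.861969.
1″ of longitude at this latitude = 30.87 × cos φ = 26.6090 m, so Δλ = -315.0 / 26.6090 = -11.838″.

Δλ = -11.8″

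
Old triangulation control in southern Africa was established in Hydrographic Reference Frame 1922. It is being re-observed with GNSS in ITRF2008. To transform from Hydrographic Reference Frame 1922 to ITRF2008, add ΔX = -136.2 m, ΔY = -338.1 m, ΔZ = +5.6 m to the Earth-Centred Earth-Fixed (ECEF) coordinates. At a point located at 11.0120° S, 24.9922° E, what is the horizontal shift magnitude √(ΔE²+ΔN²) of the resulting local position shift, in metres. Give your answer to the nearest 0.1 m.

The local east axis at (φ, λ) is (−sin λ, cos λ, 0), so ΔE = −sin(24.9922°)·(-136.2) + cos(24.9922°)·(-338.1) = -248.90 m.
The local north axis is (−sin φ cos λ, −sin φ sin λ, cos φ), giving ΔN = -23.580 − 27.286 + 5.497 = -45.37 m.
Horizontal magnitude = √(ΔE² + ΔN²) = √((-248.90)² + (-45.37)²) = 253.00 m.

253.0 m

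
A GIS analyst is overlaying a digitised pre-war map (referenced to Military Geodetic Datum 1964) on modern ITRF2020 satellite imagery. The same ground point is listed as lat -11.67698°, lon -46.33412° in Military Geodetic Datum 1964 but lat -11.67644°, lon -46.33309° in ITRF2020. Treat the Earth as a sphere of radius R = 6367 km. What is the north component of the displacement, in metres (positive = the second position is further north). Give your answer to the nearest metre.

ΔN = 60 m

Δφ = -11.67644° − -11.67698° = +0.00054°; Δλ = -46.33309° − -46.33412° = +0.00103°.
1° along a meridian = πR/180 = 111125 m.
ΔN = Δφ × 111125 = 60.0 m; ΔE = Δλ × 111125 × cos(-11.67698°) = +0.00103 × 111125 × 0.979304 = 112.1 m.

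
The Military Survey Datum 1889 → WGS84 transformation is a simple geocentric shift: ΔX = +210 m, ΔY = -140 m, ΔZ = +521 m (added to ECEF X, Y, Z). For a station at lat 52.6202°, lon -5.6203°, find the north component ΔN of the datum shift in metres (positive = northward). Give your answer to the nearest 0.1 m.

At φ = 52.6202°, λ = -5.6203°: sin φ = 0.794629, cos φ = 0.607096, sin λ = -0.097936, cos λ = 0.995193.
ΔN = −sin φ cos λ·ΔX − sin φ sin λ·ΔY + cos φ·ΔZ = −(0.794629)(0.995193)(210) − (0.794629)(-0.097936)(-140) + (0.607096)(521) = 139.33 m.

ΔN = 139.3 m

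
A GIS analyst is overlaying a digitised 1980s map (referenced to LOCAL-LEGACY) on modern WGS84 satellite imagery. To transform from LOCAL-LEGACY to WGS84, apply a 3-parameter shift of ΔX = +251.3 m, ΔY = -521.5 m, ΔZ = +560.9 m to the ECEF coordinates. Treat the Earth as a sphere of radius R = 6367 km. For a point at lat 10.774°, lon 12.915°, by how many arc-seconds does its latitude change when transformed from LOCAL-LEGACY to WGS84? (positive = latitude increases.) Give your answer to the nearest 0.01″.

Δφ = 17.07″

sin φ = 0.186936, cos φ = 0.982372, sin λ = 0.223505, cos λ = 0.974703.
North component: ΔN = −sin φ cos λ·ΔX − sin φ sin λ·ΔY + cos φ·ΔZ = −(0.186936)(0.974703)(251.3) − (0.186936)(0.223505)(-521.5) + (0.982372)(560.9) = 527.01 m.
1° of latitude spans πR/180 = 111125 m, so Δφ = 527.01 / 111125 × 3600 = 17.073″.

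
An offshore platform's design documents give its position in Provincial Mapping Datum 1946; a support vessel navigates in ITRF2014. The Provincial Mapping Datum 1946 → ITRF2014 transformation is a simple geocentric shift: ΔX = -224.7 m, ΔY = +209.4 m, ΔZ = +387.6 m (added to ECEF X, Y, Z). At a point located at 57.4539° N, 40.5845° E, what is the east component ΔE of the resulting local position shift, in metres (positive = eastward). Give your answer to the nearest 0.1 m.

The local east axis at (φ, λ) is (−sin λ, cos λ, 0), so ΔE = −sin(40.5845°)·(-224.7) + cos(40.5845°)·209.4 = 305.21 m.

ΔE = 305.2 m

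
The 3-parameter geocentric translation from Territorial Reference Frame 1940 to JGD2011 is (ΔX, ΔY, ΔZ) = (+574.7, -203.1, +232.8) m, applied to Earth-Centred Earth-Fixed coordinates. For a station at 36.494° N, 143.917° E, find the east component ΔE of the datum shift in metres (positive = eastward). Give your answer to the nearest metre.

ΔE = -174 m

At φ = 36.494°, λ = 143.917°: sin φ = 0.594739, cos φ = 0.803919, sin λ = 0.588957, cos λ = -0.808165.
ΔE = −sin λ·ΔX + cos λ·ΔY = −(0.588957)·(574.7) + (-0.808165)·(-203.1) = -174.34 m.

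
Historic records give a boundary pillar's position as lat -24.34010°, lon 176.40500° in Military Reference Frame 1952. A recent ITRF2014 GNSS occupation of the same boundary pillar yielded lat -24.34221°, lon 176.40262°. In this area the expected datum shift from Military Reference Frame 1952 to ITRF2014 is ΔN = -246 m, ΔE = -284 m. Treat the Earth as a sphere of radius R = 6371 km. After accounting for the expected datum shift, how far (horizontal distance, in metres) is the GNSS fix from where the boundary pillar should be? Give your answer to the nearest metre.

Observed coordinate differences: Δφ = -0.00211°, Δλ = -0.00238°.
Converting to metres (1° lat = 111195 m, cos φ = 0.911115): observed ΔN = -234.6 m, observed ΔE = -241.1 m.
Subtracting the expected shift leaves a residual of -234.6 − (-246) = 11.4 m north and -241.1 − (-284) = 42.9 m east.
Residual distance = √(11.4² + 42.9²) = 44.4 m.

44 m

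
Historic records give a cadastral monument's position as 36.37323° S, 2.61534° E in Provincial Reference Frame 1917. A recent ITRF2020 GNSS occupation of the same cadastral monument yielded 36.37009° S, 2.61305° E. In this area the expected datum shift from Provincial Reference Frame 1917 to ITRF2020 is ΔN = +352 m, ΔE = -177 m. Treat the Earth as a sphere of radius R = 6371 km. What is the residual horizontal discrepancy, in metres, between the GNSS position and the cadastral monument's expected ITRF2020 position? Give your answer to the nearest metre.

Observed coordinate differences: Δφ = +0.00314°, Δλ = -0.00229°.
Converting to metres (1° lat = 111195 m, cos φ = 0.805171): observed ΔN = 349.2 m, observed ΔE = -205.0 m.
Subtracting the expected shift leaves a residual of 349.2 − (352) = -2.8 m north and -205.0 − (-177) = -28.0 m east.
Residual distance = √((-2.8)² + (-28.0)²) = 28.2 m.

28 m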